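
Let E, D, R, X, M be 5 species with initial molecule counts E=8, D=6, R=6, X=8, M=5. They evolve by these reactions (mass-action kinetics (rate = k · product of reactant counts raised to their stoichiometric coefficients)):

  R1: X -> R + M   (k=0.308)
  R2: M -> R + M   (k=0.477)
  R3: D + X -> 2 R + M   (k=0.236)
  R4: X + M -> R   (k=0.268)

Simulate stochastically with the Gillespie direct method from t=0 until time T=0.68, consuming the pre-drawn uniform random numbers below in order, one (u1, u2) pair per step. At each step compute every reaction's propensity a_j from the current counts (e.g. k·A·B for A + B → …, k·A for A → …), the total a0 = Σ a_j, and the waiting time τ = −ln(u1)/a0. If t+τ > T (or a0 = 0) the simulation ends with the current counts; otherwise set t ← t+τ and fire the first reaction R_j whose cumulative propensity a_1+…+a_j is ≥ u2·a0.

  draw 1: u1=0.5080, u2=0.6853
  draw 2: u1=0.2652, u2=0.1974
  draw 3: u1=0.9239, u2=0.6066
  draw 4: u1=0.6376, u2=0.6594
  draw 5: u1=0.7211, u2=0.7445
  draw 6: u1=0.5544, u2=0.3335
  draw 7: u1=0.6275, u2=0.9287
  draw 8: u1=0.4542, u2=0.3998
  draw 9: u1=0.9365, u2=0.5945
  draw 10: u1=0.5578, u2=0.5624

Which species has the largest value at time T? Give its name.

t=0.000: E=8 D=6 R=6 X=8 M=5
Draw 1: a1=2.464, a2=2.385, a3=11.328, a4=10.720, a0=26.897; τ=−ln(0.5080)/26.897=0.025 → t=0.025; u2·a0=0.6853·26.897=18.433; a1+…+a3=16.177 < 18.433 ≤ a1+…+a4=26.897 → R4 fires; E=8 D=6 R=7 X=7 M=4
Draw 2: a1=2.156, a2=1.908, a3=9.912, a4=7.504, a0=21.480; τ=−ln(0.2652)/21.480=0.062 → t=0.087; u2·a0=0.1974·21.480=4.240; a1+a2=4.064 < 4.240 ≤ a1+…+a3=13.976 → R3 fires; E=8 D=5 R=9 X=6 M=5
Draw 3: a1=1.848, a2=2.385, a3=7.080, a4=8.040, a0=19.353; τ=−ln(0.9239)/19.353=0.004 → t=0.091; u2·a0=0.6066·19.353=11.740; a1+…+a3=11.313 < 11.740 ≤ a1+…+a4=19.353 → R4 fires; E=8 D=5 R=10 X=5 M=4
Draw 4: a1=1.540, a2=1.908, a3=5.900, a4=5.360, a0=14.708; τ=−ln(0.6376)/14.708=0.031 → t=0.122; u2·a0=0.6594·14.708=9.698; a1+…+a3=9.348 < 9.698 ≤ a1+…+a4=14.708 → R4 fires; E=8 D=5 R=11 X=4 M=3
Draw 5: a1=1.232, a2=1.431, a3=4.720, a4=3.216, a0=10.599; τ=−ln(0.7211)/10.599=0.031 → t=0.153; u2·a0=0.7445·10.599=7.891; a1+…+a3=7.383 < 7.891 ≤ a1+…+a4=10.599 → R4 fires; E=8 D=5 R=12 X=3 M=2
Draw 6: a1=0.924, a2=0.954, a3=3.540, a4=1.608, a0=7.026; τ=−ln(0.5544)/7.026=0.084 → t=0.236; u2·a0=0.3335·7.026=2.343; a1+a2=1.878 < 2.343 ≤ a1+…+a3=5.418 → R3 fires; E=8 D=4 R=14 X=2 M=3
Draw 7: a1=0.616, a2=1.431, a3=1.888, a4=1.608, a0=5.543; τ=−ln(0.6275)/5.543=0.084 → t=0.321; u2·a0=0.9287·5.543=5.148; a1+…+a3=3.935 < 5.148 ≤ a1+…+a4=5.543 → R4 fires; E=8 D=4 R=15 X=1 M=2
Draw 8: a1=0.308, a2=0.954, a3=0.944, a4=0.536, a0=2.742; τ=−ln(0.4542)/2.742=0.288 → t=0.608; u2·a0=0.3998·2.742=1.096; a1=0.308 < 1.096 ≤ a1+a2=1.262 → R2 fires; E=8 D=4 R=16 X=1 M=2
Draw 9: a1=0.308, a2=0.954, a3=0.944, a4=0.536, a0=2.742; τ=−ln(0.9365)/2.742=0.024 → t=0.632; u2·a0=0.5945·2.742=1.630; a1+a2=1.262 < 1.630 ≤ a1+…+a3=2.206 → R3 fires; E=8 D=3 R=18 X=0 M=3
Draw 10: a1=0.000, a2=1.431, a3=0.000, a4=0.000, a0=1.431; τ=−ln(0.5578)/1.431=0.408 → t=1.040 > T=0.68: stop.
At T=0.68: E=8 D=3 R=18 X=0 M=3; the largest is R.

Dominant species at T: R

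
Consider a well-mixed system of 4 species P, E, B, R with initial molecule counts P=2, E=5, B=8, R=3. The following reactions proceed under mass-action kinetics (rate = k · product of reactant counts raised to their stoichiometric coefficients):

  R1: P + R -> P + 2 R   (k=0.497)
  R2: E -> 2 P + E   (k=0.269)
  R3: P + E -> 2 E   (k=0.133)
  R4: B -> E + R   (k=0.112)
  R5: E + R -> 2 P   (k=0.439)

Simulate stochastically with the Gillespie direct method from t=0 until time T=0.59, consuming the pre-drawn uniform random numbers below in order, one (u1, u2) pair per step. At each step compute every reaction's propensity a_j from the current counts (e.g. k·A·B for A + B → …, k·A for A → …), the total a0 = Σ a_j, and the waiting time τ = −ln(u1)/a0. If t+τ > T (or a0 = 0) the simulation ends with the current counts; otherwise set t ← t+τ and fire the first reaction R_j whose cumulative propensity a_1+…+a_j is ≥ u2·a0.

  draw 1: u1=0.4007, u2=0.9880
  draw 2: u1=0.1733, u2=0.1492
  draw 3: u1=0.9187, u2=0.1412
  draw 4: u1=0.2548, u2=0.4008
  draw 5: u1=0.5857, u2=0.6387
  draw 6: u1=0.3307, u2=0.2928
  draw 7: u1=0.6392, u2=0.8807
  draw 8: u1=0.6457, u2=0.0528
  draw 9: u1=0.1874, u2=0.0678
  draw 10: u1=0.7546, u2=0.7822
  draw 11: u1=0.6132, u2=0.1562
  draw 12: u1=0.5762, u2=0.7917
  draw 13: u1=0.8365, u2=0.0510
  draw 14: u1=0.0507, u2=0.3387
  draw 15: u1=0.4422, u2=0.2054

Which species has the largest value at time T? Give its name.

Dominant species at T: P

t=0.000: P=2 E=5 B=8 R=3
Draw 1: a1=2.982, a2=1.345, a3=1.330, a4=0.896, a5=6.585, a0=13.138; τ=−ln(0.4007)/13.138=0.070 → t=0.070; u2·a0=0.9880·13.138=12.980; a1+…+a4=6.553 < 12.980 ≤ a1+…+a5=13.138 → R5 fires; P=4 E=4 B=8 R=2
Draw 2: a1=3.976, a2=1.076, a3=2.128, a4=0.896, a5=3.512, a0=11.588; τ=−ln(0.1733)/11.588=0.151 → t=0.221; u2·a0=0.1492·11.588=1.729 ≤ a1=3.976 → R1 fires; P=4 E=4 B=8 R=3
Draw 3: a1=5.964, a2=1.076, a3=2.128, a4=0.896, a5=5.268, a0=15.332; τ=−ln(0.9187)/15.332=0.006 → t=0.226; u2·a0=0.1412·15.332=2.165 ≤ a1=5.964 → R1 fires; P=4 E=4 B=8 R=4
Draw 4: a1=7.952, a2=1.076, a3=2.128, a4=0.896, a5=7.024, a0=19.076; τ=−ln(0.2548)/19.076=0.072 → t=0.298; u2·a0=0.4008·19.076=7.646 ≤ a1=7.952 → R1 fires; P=4 E=4 B=8 R=5
Draw 5: a1=9.940, a2=1.076, a3=2.128, a4=0.896, a5=8.780, a0=22.820; τ=−ln(0.5857)/22.820=0.023 → t=0.322; u2·a0=0.6387·22.820=14.575; a1+…+a4=14.040 < 14.575 ≤ a1+…+a5=22.820 → R5 fires; P=6 E=3 B=8 R=4
Draw 6: a1=11.928, a2=0.807, a3=2.394, a4=0.896, a5=5.268, a0=21.293; τ=−ln(0.3307)/21.293=0.052 → t=0.373; u2·a0=0.2928·21.293=6.235 ≤ a1=11.928 → R1 fires; P=6 E=3 B=8 R=5
Draw 7: a1=14.910, a2=0.807, a3=2.394, a4=0.896, a5=6.585, a0=25.592; τ=−ln(0.6392)/25.592=0.017 → t=0.391; u2·a0=0.8807·25.592=22.539; a1+…+a4=19.007 < 22.539 ≤ a1+…+a5=25.592 → R5 fires; P=8 E=2 B=8 R=4
Draw 8: a1=15.904, a2=0.538, a3=2.128, a4=0.896, a5=3.512, a0=22.978; τ=−ln(0.6457)/22.978=0.019 → t=0.410; u2·a0=0.0528·22.978=1.213 ≤ a1=15.904 → R1 fires; P=8 E=2 B=8 R=5
Draw 9: a1=19.880, a2=0.538, a3=2.128, a4=0.896, a5=4.390, a0=27.832; τ=−ln(0.1874)/27.832=0.060 → t=0.470; u2·a0=0.0678·27.832=1.887 ≤ a1=19.880 → R1 fires; P=8 E=2 B=8 R=6
Draw 10: a1=23.856, a2=0.538, a3=2.128, a4=0.896, a5=5.268, a0=32.686; τ=−ln(0.7546)/32.686=0.009 → t=0.479; u2·a0=0.7822·32.686=25.567; a1+a2=24.394 < 25.567 ≤ a1+…+a3=26.522 → R3 fires; P=7 E=3 B=8 R=6
Draw 11: a1=20.874, a2=0.807, a3=2.793, a4=0.896, a5=7.902, a0=33.272; τ=−ln(0.6132)/33.272=0.015 → t=0.493; u2·a0=0.1562·33.272=5.197 ≤ a1=20.874 → R1 fires; P=7 E=3 B=8 R=7
Draw 12: a1=24.353, a2=0.807, a3=2.793, a4=0.896, a5=9.219, a0=38.068; τ=−ln(0.5762)/38.068=0.014 → t=0.508; u2·a0=0.7917·38.068=30.138; a1+…+a4=28.849 < 30.138 ≤ a1+…+a5=38.068 → R5 fires; P=9 E=2 B=8 R=6
Draw 13: a1=26.838, a2=0.538, a3=2.394, a4=0.896, a5=5.268, a0=35.934; τ=−ln(0.8365)/35.934=0.005 → t=0.513; u2·a0=0.0510·35.934=1.833 ≤ a1=26.838 → R1 fires; P=9 E=2 B=8 R=7
Draw 14: a1=31.311, a2=0.538, a3=2.394, a4=0.896, a5=6.146, a0=41.285; τ=−ln(0.0507)/41.285=0.072 → t=0.585; u2·a0=0.3387·41.285=13.983 ≤ a1=31.311 → R1 fires; P=9 E=2 B=8 R=8
Draw 15: a1=35.784, a2=0.538, a3=2.394, a4=0.896, a5=7.024, a0=46.636; τ=−ln(0.4422)/46.636=0.017 → t=0.603 > T=0.59: stop.
At T=0.59: P=9 E=2 B=8 R=8; the largest is P.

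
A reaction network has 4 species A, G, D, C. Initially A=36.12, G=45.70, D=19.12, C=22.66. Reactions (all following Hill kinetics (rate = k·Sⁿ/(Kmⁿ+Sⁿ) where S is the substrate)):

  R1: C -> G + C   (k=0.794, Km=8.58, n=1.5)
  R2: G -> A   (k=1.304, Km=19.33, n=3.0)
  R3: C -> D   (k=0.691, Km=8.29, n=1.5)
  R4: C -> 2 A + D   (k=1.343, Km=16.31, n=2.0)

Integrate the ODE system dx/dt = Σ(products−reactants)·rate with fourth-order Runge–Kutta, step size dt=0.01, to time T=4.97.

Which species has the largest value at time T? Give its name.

Dominant species at T: A

RK4 with dt=0.01: 497 steps to T=4.97. Trajectory (selected grid times):
t=0.00: A=36.12 G=45.70 D=19.12 C=22.66
t=0.55: A=37.75 G=45.39 D=19.91 C=21.87
t=1.10: A=39.35 G=45.07 D=20.69 C=21.09
t=1.66: A=40.95 G=44.74 D=21.46 C=20.32
t=2.21: A=42.50 G=44.42 D=22.20 C=19.58
t=2.76: A=44.02 G=44.10 D=22.93 C=18.85
t=3.31: A=45.52 G=43.77 D=23.63 C=18.15
t=3.87: A=47.00 G=43.43 D=24.34 C=17.44
t=4.42: A=48.44 G=43.09 D=25.01 C=16.77
t=4.97: A=49.84 G=42.75 D=25.66 C=16.12
At T=4.97: A=49.84 G=42.75 D=25.66 C=16.12; the largest is A.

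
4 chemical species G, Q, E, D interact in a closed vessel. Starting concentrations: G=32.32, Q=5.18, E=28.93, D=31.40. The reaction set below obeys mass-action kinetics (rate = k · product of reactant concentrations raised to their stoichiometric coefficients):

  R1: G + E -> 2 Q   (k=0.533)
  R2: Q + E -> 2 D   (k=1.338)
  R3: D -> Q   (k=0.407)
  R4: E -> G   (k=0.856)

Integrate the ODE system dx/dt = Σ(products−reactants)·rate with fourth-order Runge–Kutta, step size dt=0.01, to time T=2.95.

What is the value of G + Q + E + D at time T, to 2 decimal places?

Check how each reaction changes W = G + Q + E + D (weight of products minus weight of reactants):
R1: G + E -> 2 Q: (1·2) − (1·1 + 1·1) = 2 − 2 = 0
R2: Q + E -> 2 D: (1·2) − (1·1 + 1·1) = 2 − 2 = 0
R3: D -> Q: (1·1) − (1·1) = 1 − 1 = 0
R4: E -> G: (1·1) − (1·1) = 1 − 1 = 0
Every reaction leaves W unchanged, so W is conserved and no simulation is needed: W(T) = W(0) = 32.32 + 5.18 + 28.93 + 31.40 = 97.83

Value at T = 97.83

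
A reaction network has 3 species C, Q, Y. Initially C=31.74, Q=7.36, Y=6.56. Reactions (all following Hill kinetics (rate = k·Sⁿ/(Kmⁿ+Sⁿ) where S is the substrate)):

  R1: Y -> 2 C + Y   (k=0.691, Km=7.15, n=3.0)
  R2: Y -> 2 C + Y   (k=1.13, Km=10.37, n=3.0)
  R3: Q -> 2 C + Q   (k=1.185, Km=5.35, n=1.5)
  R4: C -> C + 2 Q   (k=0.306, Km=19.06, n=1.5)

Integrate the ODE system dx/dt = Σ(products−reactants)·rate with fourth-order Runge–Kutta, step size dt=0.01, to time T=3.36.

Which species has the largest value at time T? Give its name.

Dominant species at T: C

RK4 with dt=0.01: 336 steps to T=3.36. Trajectory (selected grid times):
t=0.00: C=31.74 Q=7.36 Y=6.56
t=0.37: C=32.68 Q=7.52 Y=6.56
t=0.75: C=33.64 Q=7.68 Y=6.56
t=1.12: C=34.59 Q=7.84 Y=6.56
t=1.49: C=35.55 Q=8.00 Y=6.56
t=1.87: C=36.54 Q=8.17 Y=6.56
t=2.24: C=37.51 Q=8.33 Y=6.56
t=2.61: C=38.48 Q=8.50 Y=6.56
t=2.99: C=39.48 Q=8.67 Y=6.56
t=3.36: C=40.47 Q=8.84 Y=6.56
At T=3.36: C=40.47 Q=8.84 Y=6.56; the largest is C.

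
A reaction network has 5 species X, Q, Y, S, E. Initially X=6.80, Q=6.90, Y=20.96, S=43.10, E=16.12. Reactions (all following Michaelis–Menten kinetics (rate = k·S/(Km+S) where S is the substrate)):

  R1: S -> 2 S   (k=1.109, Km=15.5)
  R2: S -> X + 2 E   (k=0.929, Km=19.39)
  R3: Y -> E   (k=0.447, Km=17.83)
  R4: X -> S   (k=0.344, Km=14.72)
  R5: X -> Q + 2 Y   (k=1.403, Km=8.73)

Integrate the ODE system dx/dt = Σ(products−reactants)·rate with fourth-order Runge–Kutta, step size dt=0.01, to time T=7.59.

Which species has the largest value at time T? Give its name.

RK4 with dt=0.01: 759 steps to T=7.59. Trajectory (selected grid times):
t=0.00: X=6.80 Q=6.90 Y=20.96 S=43.10 E=16.12
t=0.84: X=6.73 Q=7.41 Y=21.78 S=43.34 E=17.40
t=1.69: X=6.67 Q=7.93 Y=22.61 S=43.58 E=18.70
t=2.53: X=6.61 Q=8.44 Y=23.42 S=43.82 E=20.00
t=3.37: X=6.56 Q=8.95 Y=24.21 S=44.05 E=21.29
t=4.22: X=6.51 Q=9.46 Y=25.02 S=44.29 E=22.61
t=5.06: X=6.46 Q=9.96 Y=25.80 S=44.53 E=23.92
t=5.90: X=6.41 Q=10.46 Y=26.58 S=44.76 E=25.23
t=6.75: X=6.37 Q=10.97 Y=27.36 S=45.00 E=26.56
t=7.59: X=6.34 Q=11.46 Y=28.12 S=45.23 E=27.88
At T=7.59: X=6.34 Q=11.46 Y=28.12 S=45.23 E=27.88; the largest is S.

Dominant species at T: S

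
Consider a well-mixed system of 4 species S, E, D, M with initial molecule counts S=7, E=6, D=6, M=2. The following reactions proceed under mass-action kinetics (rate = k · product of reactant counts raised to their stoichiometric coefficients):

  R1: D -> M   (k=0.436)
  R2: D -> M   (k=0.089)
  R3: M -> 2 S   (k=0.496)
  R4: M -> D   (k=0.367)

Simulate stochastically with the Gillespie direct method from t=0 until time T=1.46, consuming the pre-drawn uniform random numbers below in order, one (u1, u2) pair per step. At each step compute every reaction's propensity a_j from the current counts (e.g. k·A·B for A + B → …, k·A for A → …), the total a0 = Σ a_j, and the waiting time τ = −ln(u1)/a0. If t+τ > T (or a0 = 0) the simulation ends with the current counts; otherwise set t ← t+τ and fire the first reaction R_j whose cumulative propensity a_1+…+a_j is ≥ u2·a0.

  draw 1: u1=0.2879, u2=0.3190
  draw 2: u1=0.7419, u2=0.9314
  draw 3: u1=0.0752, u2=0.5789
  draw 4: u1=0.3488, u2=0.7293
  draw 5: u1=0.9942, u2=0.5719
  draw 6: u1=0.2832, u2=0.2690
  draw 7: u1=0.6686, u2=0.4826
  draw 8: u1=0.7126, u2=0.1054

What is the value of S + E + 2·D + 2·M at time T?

Check how each reaction changes W = S + E + 2·D + 2·M (weight of products minus weight of reactants):
R1: D -> M: (2·1) − (2·1) = 2 − 2 = 0
R2: D -> M: (2·1) − (2·1) = 2 − 2 = 0
R3: M -> 2 S: (1·2) − (2·1) = 2 − 2 = 0
R4: M -> D: (2·1) − (2·1) = 2 − 2 = 0
Every reaction leaves W unchanged, so W is conserved and no simulation is needed: W(T) = W(0) = 7 + 6 + 2·6 + 2·2 = 29

Value at T = 29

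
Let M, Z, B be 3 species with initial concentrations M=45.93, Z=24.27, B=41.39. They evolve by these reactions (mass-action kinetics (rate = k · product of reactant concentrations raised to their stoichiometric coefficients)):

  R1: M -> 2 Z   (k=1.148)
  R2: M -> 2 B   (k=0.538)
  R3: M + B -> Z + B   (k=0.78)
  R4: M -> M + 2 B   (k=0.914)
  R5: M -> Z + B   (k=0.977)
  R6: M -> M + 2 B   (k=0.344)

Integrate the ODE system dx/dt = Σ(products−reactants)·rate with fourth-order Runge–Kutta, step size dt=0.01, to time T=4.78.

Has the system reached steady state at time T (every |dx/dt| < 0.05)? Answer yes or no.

RK4 with dt=0.01: 478 steps to T=4.78. Trajectory (selected grid times):
t=0.00: M=45.93 Z=24.27 B=41.39
t=0.53: M=0.00 Z=70.95 B=47.04
t=1.06: M=0.00 Z=70.95 B=47.04
t=1.59: M=0.00 Z=70.95 B=47.04
t=2.12: M=0.00 Z=70.95 B=47.04
t=2.66: M=0.00 Z=70.95 B=47.04
t=3.19: M=0.00 Z=70.95 B=47.04
t=3.72: M=0.00 Z=70.95 B=47.04
t=4.25: M=0.00 Z=70.95 B=47.04
t=4.78: M=0.00 Z=70.95 B=47.04
Rates at T: R1=0.0000, R2=0.0000, R3=0.0000, R4=0.0000, R5=0.0000, R6=0.0000
dx/dt at T (Σ net stoichiometry × rate): M=-0.0000, Z=+0.0000, B=+0.0000
Largest |dx/dt| is |+0.0000| (Z) < 0.05 → steady.

Steady state at T: yes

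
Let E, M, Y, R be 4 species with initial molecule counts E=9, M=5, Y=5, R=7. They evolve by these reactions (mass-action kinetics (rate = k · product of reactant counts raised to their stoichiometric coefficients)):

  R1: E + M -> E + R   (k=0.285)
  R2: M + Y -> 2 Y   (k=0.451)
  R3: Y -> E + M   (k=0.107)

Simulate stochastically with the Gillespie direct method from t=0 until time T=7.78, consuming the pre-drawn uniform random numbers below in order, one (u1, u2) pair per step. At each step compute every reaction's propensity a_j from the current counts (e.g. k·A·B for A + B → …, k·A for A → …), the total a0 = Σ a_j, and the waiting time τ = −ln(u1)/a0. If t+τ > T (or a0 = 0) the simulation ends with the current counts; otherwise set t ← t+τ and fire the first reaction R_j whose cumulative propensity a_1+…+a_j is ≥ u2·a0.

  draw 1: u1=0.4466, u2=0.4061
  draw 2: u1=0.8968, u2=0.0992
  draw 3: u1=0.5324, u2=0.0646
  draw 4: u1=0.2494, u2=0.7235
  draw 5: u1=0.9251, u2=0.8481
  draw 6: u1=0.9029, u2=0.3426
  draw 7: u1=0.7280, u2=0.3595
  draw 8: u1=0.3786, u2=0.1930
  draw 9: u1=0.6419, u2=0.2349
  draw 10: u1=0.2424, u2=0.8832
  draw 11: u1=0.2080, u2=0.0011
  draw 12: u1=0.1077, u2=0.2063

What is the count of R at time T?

t=0.000: E=9 M=5 Y=5 R=7
Draw 1: a1=12.825, a2=11.275, a3=0.535, a0=24.635; τ=−ln(0.4466)/24.635=0.033 → t=0.033; u2·a0=0.4061·24.635=10.004 ≤ a1=12.825 → R1 fires; E=9 M=4 Y=5 R=8
Draw 2: a1=10.260, a2=9.020, a3=0.535, a0=19.815; τ=−ln(0.8968)/19.815=0.005 → t=0.038; u2·a0=0.0992·19.815=1.966 ≤ a1=10.260 → R1 fires; E=9 M=3 Y=5 R=9
Draw 3: a1=7.695, a2=6.765, a3=0.535, a0=14.995; τ=−ln(0.5324)/14.995=0.042 → t=0.080; u2·a0=0.0646·14.995=0.969 ≤ a1=7.695 → R1 fires; E=9 M=2 Y=5 R=10
Draw 4: a1=5.130, a2=4.510, a3=0.535, a0=10.175; τ=−ln(0.2494)/10.175=0.136 → t=0.217; u2·a0=0.7235·10.175=7.362; a1=5.130 < 7.362 ≤ a1+a2=9.640 → R2 fires; E=9 M=1 Y=6 R=10
Draw 5: a1=2.565, a2=2.706, a3=0.642, a0=5.913; τ=−ln(0.9251)/5.913=0.013 → t=0.230; u2·a0=0.8481·5.913=5.015; a1=2.565 < 5.015 ≤ a1+a2=5.271 → R2 fires; E=9 M=0 Y=7 R=10
Draw 6: a1=0.000, a2=0.000, a3=0.749, a0=0.749; τ=−ln(0.9029)/0.749=0.136 → t=0.366; u2·a0=0.3426·0.749=0.257; a1+a2=0.000 < 0.257 ≤ a1+…+a3=0.749 → R3 fires; E=10 M=1 Y=6 R=10
Draw 7: a1=2.850, a2=2.706, a3=0.642, a0=6.198; τ=−ln(0.7280)/6.198=0.051 → t=0.417; u2·a0=0.3595·6.198=2.228 ≤ a1=2.850 → R1 fires; E=10 M=0 Y=6 R=11
Draw 8: a1=0.000, a2=0.000, a3=0.642, a0=0.642; τ=−ln(0.3786)/0.642=1.513 → t=1.930; u2·a0=0.1930·0.642=0.124; a1+a2=0.000 < 0.124 ≤ a1+…+a3=0.642 → R3 fires; E=11 M=1 Y=5 R=11
Draw 9: a1=3.135, a2=2.255, a3=0.535, a0=5.925; τ=−ln(0.6419)/5.925=0.075 → t=2.005; u2·a0=0.2349·5.925=1.392 ≤ a1=3.135 → R1 fires; E=11 M=0 Y=5 R=12
Draw 10: a1=0.000, a2=0.000, a3=0.535, a0=0.535; τ=−ln(0.2424)/0.535=2.649 → t=4.654; u2·a0=0.8832·0.535=0.473; a1+a2=0.000 < 0.473 ≤ a1+…+a3=0.535 → R3 fires; E=12 M=1 Y=4 R=12
Draw 11: a1=3.420, a2=1.804, a3=0.428, a0=5.652; τ=−ln(0.2080)/5.652=0.278 → t=4.932; u2·a0=0.0011·5.652=0.006 ≤ a1=3.420 → R1 fires; E=12 M=0 Y=4 R=13
Draw 12: a1=0.000, a2=0.000, a3=0.428, a0=0.428; τ=−ln(0.1077)/0.428=5.207 → t=10.138 > T=7.78: stop.
Read off R at T=7.78: 13

R at T = 13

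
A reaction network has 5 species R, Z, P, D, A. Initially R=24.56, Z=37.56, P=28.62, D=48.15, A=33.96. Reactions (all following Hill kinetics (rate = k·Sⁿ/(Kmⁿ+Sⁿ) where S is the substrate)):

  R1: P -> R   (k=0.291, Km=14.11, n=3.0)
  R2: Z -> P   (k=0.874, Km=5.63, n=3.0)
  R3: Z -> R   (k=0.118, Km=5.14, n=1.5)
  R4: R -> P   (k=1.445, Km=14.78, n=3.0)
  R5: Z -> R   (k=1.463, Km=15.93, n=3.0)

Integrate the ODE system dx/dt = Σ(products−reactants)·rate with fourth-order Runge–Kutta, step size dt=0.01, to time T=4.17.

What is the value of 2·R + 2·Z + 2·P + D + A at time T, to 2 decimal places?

Check how each reaction changes W = 2·R + 2·Z + 2·P + D + A (weight of products minus weight of reactants):
R1: P -> R: (2·1) − (2·1) = 2 − 2 = 0
R2: Z -> P: (2·1) − (2·1) = 2 − 2 = 0
R3: Z -> R: (2·1) − (2·1) = 2 − 2 = 0
R4: R -> P: (2·1) − (2·1) = 2 − 2 = 0
R5: Z -> R: (2·1) − (2·1) = 2 − 2 = 0
Every reaction leaves W unchanged, so W is conserved and no simulation is needed: W(T) = W(0) = 2·24.56 + 2·37.56 + 2·28.62 + 48.15 + 33.96 = 263.59

Value at T = 263.59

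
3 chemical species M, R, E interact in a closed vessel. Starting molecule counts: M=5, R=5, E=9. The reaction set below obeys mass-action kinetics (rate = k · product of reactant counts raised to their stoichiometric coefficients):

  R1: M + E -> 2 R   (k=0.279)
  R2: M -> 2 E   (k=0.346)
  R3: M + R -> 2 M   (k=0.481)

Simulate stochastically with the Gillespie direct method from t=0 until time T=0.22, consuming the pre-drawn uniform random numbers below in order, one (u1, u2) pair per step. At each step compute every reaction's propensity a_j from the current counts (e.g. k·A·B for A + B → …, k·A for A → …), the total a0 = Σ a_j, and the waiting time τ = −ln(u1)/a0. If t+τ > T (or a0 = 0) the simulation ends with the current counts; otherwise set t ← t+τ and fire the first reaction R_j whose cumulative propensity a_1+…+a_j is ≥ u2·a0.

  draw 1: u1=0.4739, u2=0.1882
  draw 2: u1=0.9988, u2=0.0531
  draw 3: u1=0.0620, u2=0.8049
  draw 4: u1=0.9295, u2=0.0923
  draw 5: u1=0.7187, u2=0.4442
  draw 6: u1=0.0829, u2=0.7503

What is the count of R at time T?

R at T = 9

t=0.000: M=5 R=5 E=9
Draw 1: a1=12.555, a2=1.730, a3=12.025, a0=26.310; τ=−ln(0.4739)/26.310=0.028 → t=0.028; u2·a0=0.1882·26.310=4.952 ≤ a1=12.555 → R1 fires; M=4 R=7 E=8
Draw 2: a1=8.928, a2=1.384, a3=13.468, a0=23.780; τ=−ln(0.9988)/23.780=0.000 → t=0.028; u2·a0=0.0531·23.780=1.263 ≤ a1=8.928 → R1 fires; M=3 R=9 E=7
Draw 3: a1=5.859, a2=1.038, a3=12.987, a0=19.884; τ=−ln(0.0620)/19.884=0.140 → t=0.168; u2·a0=0.8049·19.884=16.005; a1+a2=6.897 < 16.005 ≤ a1+…+a3=19.884 → R3 fires; M=4 R=8 E=7
Draw 4: a1=7.812, a2=1.384, a3=15.392, a0=24.588; τ=−ln(0.9295)/24.588=0.003 → t=0.171; u2·a0=0.0923·24.588=2.269 ≤ a1=7.812 → R1 fires; M=3 R=10 E=6
Draw 5: a1=5.022, a2=1.038, a3=14.430, a0=20.490; τ=−ln(0.7187)/20.490=0.016 → t=0.187; u2·a0=0.4442·20.490=9.102; a1+a2=6.060 < 9.102 ≤ a1+…+a3=20.490 → R3 fires; M=4 R=9 E=6
Draw 6: a1=6.696, a2=1.384, a3=17.316, a0=25.396; τ=−ln(0.0829)/25.396=0.098 → t=0.285 > T=0.22: stop.
Read off R at T=0.22: 9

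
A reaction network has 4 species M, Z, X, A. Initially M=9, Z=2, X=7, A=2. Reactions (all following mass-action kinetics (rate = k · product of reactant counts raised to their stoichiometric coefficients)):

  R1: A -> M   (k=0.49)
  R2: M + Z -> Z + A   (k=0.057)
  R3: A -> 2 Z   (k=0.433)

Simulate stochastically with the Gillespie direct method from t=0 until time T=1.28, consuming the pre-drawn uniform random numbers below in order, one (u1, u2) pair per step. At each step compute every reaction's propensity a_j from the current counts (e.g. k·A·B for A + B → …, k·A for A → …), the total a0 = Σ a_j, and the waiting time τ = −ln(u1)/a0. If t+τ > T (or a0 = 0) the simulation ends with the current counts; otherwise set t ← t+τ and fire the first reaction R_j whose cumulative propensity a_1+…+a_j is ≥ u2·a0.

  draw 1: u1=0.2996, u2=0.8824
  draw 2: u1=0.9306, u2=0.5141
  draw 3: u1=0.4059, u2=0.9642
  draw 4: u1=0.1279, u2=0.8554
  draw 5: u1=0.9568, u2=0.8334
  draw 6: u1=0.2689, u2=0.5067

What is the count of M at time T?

t=0.000: M=9 Z=2 X=7 A=2
Draw 1: a1=0.980, a2=1.026, a3=0.866, a0=2.872; τ=−ln(0.2996)/2.872=0.420 → t=0.420; u2·a0=0.8824·2.872=2.534; a1+a2=2.006 < 2.534 ≤ a1+…+a3=2.872 → R3 fires; M=9 Z=4 X=7 A=1
Draw 2: a1=0.490, a2=2.052, a3=0.433, a0=2.975; τ=−ln(0.9306)/2.975=0.024 → t=0.444; u2·a0=0.5141·2.975=1.529; a1=0.490 < 1.529 ≤ a1+a2=2.542 → R2 fires; M=8 Z=4 X=7 A=2
Draw 3: a1=0.980, a2=1.824, a3=0.866, a0=3.670; τ=−ln(0.4059)/3.670=0.246 → t=0.690; u2·a0=0.9642·3.670=3.539; a1+a2=2.804 < 3.539 ≤ a1+…+a3=3.670 → R3 fires; M=8 Z=6 X=7 A=1
Draw 4: a1=0.490, a2=2.736, a3=0.433, a0=3.659; τ=−ln(0.1279)/3.659=0.562 → t=1.252; u2·a0=0.8554·3.659=3.130; a1=0.490 < 3.130 ≤ a1+a2=3.226 → R2 fires; M=7 Z=6 X=7 A=2
Draw 5: a1=0.980, a2=2.394, a3=0.866, a0=4.240; τ=−ln(0.9568)/4.240=0.010 → t=1.262; u2·a0=0.8334·4.240=3.534; a1+a2=3.374 < 3.534 ≤ a1+…+a3=4.240 → R3 fires; M=7 Z=8 X=7 A=1
Draw 6: a1=0.490, a2=3.192, a3=0.433, a0=4.115; τ=−ln(0.2689)/4.115=0.319 → t=1.581 > T=1.28: stop.
Read off M at T=1.28: 7

M at T = 7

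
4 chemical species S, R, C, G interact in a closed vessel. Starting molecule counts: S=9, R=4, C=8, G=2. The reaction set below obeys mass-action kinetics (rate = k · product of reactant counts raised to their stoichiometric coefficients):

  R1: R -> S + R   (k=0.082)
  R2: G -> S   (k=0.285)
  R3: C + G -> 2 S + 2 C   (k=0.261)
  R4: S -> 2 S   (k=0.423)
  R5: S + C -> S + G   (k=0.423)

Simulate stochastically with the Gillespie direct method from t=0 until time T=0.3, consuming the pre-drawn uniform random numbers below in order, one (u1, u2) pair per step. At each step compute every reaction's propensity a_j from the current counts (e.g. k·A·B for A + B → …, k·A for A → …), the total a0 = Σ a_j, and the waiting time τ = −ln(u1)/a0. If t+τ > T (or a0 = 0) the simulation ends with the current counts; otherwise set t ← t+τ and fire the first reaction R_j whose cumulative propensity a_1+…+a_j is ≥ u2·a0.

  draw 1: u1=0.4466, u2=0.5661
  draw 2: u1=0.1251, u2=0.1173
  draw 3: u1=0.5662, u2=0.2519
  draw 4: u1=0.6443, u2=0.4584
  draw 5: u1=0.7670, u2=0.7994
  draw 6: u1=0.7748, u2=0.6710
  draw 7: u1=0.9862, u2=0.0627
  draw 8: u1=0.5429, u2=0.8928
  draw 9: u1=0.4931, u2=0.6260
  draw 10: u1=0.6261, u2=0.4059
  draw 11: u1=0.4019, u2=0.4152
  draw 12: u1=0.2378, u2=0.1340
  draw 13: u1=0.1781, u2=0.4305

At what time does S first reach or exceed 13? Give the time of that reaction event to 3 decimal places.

t=0.000: S=9 R=4 C=8 G=2
Draw 1: a1=0.328, a2=0.570, a3=4.176, a4=3.807, a5=30.456, a0=39.337; τ=−ln(0.4466)/39.337=0.020 → t=0.020; u2·a0=0.5661·39.337=22.269; a1+…+a4=8.881 < 22.269 ≤ a1+…+a5=39.337 → R5 fires; S=9 R=4 C=7 G=3
Draw 2: a1=0.328, a2=0.855, a3=5.481, a4=3.807, a5=26.649, a0=37.120; τ=−ln(0.1251)/37.120=0.056 → t=0.076; u2·a0=0.1173·37.120=4.354; a1+a2=1.183 < 4.354 ≤ a1+…+a3=6.664 → R3 fires; S=11 R=4 C=8 G=2
Draw 3: a1=0.328, a2=0.570, a3=4.176, a4=4.653, a5=37.224, a0=46.951; τ=−ln(0.5662)/46.951=0.012 → t=0.089; u2·a0=0.2519·46.951=11.827; a1+…+a4=9.727 < 11.827 ≤ a1+…+a5=46.951 → R5 fires; S=11 R=4 C=7 G=3
Draw 4: a1=0.328, a2=0.855, a3=5.481, a4=4.653, a5=32.571, a0=43.888; τ=−ln(0.6443)/43.888=0.010 → t=0.099; u2·a0=0.4584·43.888=20.118; a1+…+a4=11.317 < 20.118 ≤ a1+…+a5=43.888 → R5 fires; S=11 R=4 C=6 G=4
Draw 5: a1=0.328, a2=1.140, a3=6.264, a4=4.653, a5=27.918, a0=40.303; τ=−ln(0.7670)/40.303=0.007 → t=0.105; u2·a0=0.7994·40.303=32.218; a1+…+a4=12.385 < 32.218 ≤ a1+…+a5=40.303 → R5 fires; S=11 R=4 C=5 G=5
Draw 6: a1=0.328, a2=1.425, a3=6.525, a4=4.653, a5=23.265, a0=36.196; τ=−ln(0.7748)/36.196=0.007 → t=0.112; u2·a0=0.6710·36.196=24.288; a1+…+a4=12.931 < 24.288 ≤ a1+…+a5=36.196 → R5 fires; S=11 R=4 C=4 G=6
Draw 7: a1=0.328, a2=1.710, a3=6.264, a4=4.653, a5=18.612, a0=31.567; τ=−ln(0.9862)/31.567=0.000 → t=0.113; u2·a0=0.0627·31.567=1.979; a1=0.328 < 1.979 ≤ a1+a2=2.038 → R2 fires; S=12 R=4 C=4 G=5
Draw 8: a1=0.328, a2=1.425, a3=5.220, a4=5.076, a5=20.304, a0=32.353; τ=−ln(0.5429)/32.353=0.019 → t=0.132; u2·a0=0.8928·32.353=28.885; a1+…+a4=12.049 < 28.885 ≤ a1+…+a5=32.353 → R5 fires; S=12 R=4 C=3 G=6
Draw 9: a1=0.328, a2=1.710, a3=4.698, a4=5.076, a5=15.228, a0=27.040; τ=−ln(0.4931)/27.040=0.026 → t=0.158; u2·a0=0.6260·27.040=16.927; a1+…+a4=11.812 < 16.927 ≤ a1+…+a5=27.040 → R5 fires; S=12 R=4 C=2 G=7
Draw 10: a1=0.328, a2=1.995, a3=3.654, a4=5.076, a5=10.152, a0=21.205; τ=−ln(0.6261)/21.205=0.022 → t=0.180; u2·a0=0.4059·21.205=8.607; a1+…+a3=5.977 < 8.607 ≤ a1+…+a4=11.053 → R4 fires; S=13 R=4 C=2 G=7
Draw 11: a1=0.328, a2=1.995, a3=3.654, a4=5.499, a5=10.998, a0=22.474; τ=−ln(0.4019)/22.474=0.041 → t=0.220; u2·a0=0.4152·22.474=9.331; a1+…+a3=5.977 < 9.331 ≤ a1+…+a4=11.476 → R4 fires; S=14 R=4 C=2 G=7
Draw 12: a1=0.328, a2=1.995, a3=3.654, a4=5.922, a5=11.844, a0=23.743; τ=−ln(0.2378)/23.743=0.060 → t=0.281; u2·a0=0.1340·23.743=3.182; a1+a2=2.323 < 3.182 ≤ a1+…+a3=5.977 → R3 fires; S=16 R=4 C=3 G=6
Draw 13: a1=0.328, a2=1.710, a3=4.698, a4=6.768, a5=20.304, a0=33.808; τ=−ln(0.1781)/33.808=0.051 → t=0.332 > T=0.3: stop.
S first becomes ≥ 13 when it reaches 13 at the event at t=0.180.

Threshold first reached at t = 0.180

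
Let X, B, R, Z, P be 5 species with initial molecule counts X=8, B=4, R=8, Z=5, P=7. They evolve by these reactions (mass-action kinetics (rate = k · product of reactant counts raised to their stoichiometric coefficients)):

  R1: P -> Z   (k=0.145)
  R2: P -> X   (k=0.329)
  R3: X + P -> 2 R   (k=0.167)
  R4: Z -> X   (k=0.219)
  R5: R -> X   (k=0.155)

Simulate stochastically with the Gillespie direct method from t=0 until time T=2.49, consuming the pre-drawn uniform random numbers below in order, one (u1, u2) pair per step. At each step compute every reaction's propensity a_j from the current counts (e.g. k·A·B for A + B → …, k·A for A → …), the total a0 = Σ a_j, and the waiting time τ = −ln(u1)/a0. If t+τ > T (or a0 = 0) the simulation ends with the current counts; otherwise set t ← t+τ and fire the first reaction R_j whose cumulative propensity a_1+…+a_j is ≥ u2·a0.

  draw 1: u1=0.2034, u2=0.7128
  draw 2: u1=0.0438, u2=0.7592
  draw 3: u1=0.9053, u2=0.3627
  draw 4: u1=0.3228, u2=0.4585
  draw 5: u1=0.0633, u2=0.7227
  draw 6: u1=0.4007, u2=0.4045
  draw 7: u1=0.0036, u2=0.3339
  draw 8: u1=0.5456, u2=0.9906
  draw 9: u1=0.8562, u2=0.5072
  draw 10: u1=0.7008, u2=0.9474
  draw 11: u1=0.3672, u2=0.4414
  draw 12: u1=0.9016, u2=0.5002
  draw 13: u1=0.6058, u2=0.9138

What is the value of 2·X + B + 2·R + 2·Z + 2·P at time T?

Value at T = 60

Check how each reaction changes W = 2·X + B + 2·R + 2·Z + 2·P (weight of products minus weight of reactants):
R1: P -> Z: (2·1) − (2·1) = 2 − 2 = 0
R2: P -> X: (2·1) − (2·1) = 2 − 2 = 0
R3: X + P -> 2 R: (2·2) − (2·1 + 2·1) = 4 − 4 = 0
R4: Z -> X: (2·1) − (2·1) = 2 − 2 = 0
R5: R -> X: (2·1) − (2·1) = 2 − 2 = 0
Every reaction leaves W unchanged, so W is conserved and no simulation is needed: W(T) = W(0) = 2·8 + 4 + 2·8 + 2·5 + 2·7 = 60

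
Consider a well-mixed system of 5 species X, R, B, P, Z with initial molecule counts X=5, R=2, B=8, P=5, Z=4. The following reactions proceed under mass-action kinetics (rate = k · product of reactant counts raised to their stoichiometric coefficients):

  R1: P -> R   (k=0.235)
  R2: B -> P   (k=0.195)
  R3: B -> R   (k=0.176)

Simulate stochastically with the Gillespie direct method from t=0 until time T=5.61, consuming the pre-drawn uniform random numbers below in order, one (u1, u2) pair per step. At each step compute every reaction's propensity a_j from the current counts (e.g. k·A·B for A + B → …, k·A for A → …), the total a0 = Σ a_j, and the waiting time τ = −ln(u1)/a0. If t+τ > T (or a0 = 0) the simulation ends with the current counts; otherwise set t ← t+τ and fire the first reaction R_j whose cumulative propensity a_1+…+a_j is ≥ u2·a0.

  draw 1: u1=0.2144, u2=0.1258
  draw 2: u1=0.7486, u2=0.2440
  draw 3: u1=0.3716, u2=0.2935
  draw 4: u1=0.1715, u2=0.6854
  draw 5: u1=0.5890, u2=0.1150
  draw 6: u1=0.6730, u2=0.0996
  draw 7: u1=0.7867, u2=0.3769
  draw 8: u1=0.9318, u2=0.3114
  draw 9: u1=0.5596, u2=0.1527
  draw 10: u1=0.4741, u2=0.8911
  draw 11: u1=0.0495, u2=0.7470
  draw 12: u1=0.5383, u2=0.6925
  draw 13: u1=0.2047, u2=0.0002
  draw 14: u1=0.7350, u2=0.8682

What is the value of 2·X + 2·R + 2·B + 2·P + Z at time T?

Check how each reaction changes W = 2·X + 2·R + 2·B + 2·P + Z (weight of products minus weight of reactants):
R1: P -> R: (2·1) − (2·1) = 2 − 2 = 0
R2: B -> P: (2·1) − (2·1) = 2 − 2 = 0
R3: B -> R: (2·1) − (2·1) = 2 − 2 = 0
Every reaction leaves W unchanged, so W is conserved and no simulation is needed: W(T) = W(0) = 2·5 + 2·2 + 2·8 + 2·5 + 4 = 44

Value at T = 44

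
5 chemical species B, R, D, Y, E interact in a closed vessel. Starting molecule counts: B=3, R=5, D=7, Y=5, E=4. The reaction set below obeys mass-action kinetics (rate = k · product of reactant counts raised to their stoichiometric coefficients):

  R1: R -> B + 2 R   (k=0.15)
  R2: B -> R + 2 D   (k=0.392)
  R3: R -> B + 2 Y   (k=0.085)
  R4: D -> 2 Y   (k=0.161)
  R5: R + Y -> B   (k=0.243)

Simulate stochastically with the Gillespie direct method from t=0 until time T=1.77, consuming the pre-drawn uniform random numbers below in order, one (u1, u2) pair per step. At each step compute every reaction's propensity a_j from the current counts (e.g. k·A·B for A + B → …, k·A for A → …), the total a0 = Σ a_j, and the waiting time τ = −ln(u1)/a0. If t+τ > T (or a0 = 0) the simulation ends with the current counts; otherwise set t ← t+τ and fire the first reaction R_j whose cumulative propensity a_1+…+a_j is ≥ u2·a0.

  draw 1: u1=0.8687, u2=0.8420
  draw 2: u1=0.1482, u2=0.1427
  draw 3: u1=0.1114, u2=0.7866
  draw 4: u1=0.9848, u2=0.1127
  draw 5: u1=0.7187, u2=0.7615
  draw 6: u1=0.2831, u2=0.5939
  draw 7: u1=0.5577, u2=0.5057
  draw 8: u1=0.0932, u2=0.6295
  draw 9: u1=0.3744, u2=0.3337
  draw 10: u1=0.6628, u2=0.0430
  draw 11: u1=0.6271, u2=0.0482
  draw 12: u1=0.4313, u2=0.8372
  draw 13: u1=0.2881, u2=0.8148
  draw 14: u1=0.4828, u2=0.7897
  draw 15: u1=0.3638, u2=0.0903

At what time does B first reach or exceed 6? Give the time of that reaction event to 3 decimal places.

Threshold first reached at t = 1.211

t=0.000: B=3 R=5 D=7 Y=5 E=4
Draw 1: a1=0.750, a2=1.176, a3=0.425, a4=1.127, a5=6.075, a0=9.553; τ=−ln(0.8687)/9.553=0.015 → t=0.015; u2·a0=0.8420·9.553=8.044; a1+…+a4=3.478 < 8.044 ≤ a1+…+a5=9.553 → R5 fires; B=4 R=4 D=7 Y=4 E=4
Draw 2: a1=0.600, a2=1.568, a3=0.340, a4=1.127, a5=3.888, a0=7.523; τ=−ln(0.1482)/7.523=0.254 → t=0.269; u2·a0=0.1427·7.523=1.074; a1=0.600 < 1.074 ≤ a1+a2=2.168 → R2 fires; B=3 R=5 D=9 Y=4 E=4
Draw 3: a1=0.750, a2=1.176, a3=0.425, a4=1.449, a5=4.860, a0=8.660; τ=−ln(0.1114)/8.660=0.253 → t=0.522; u2·a0=0.7866·8.660=6.812; a1+…+a4=3.800 < 6.812 ≤ a1+…+a5=8.660 → R5 fires; B=4 R=4 D=9 Y=3 E=4
Draw 4: a1=0.600, a2=1.568, a3=0.340, a4=1.449, a5=2.916, a0=6.873; τ=−ln(0.9848)/6.873=0.002 → t=0.524; u2·a0=0.1127·6.873=0.775; a1=0.600 < 0.775 ≤ a1+a2=2.168 → R2 fires; B=3 R=5 D=11 Y=3 E=4
Draw 5: a1=0.750, a2=1.176, a3=0.425, a4=1.771, a5=3.645, a0=7.767; τ=−ln(0.7187)/7.767=0.043 → t=0.567; u2·a0=0.7615·7.767=5.915; a1+…+a4=4.122 < 5.915 ≤ a1+…+a5=7.767 → R5 fires; B=4 R=4 D=11 Y=2 E=4
Draw 6: a1=0.600, a2=1.568, a3=0.340, a4=1.771, a5=1.944, a0=6.223; τ=−ln(0.2831)/6.223=0.203 → t=0.769; u2·a0=0.5939·6.223=3.696; a1+…+a3=2.508 < 3.696 ≤ a1+…+a4=4.279 → R4 fires; B=4 R=4 D=10 Y=4 E=4
Draw 7: a1=0.600, a2=1.568, a3=0.340, a4=1.610, a5=3.888, a0=8.006; τ=−ln(0.5577)/8.006=0.073 → t=0.842; u2·a0=0.5057·8.006=4.049; a1+…+a3=2.508 < 4.049 ≤ a1+…+a4=4.118 → R4 fires; B=4 R=4 D=9 Y=6 E=4
Draw 8: a1=0.600, a2=1.568, a3=0.340, a4=1.449, a5=5.832, a0=9.789; τ=−ln(0.0932)/9.789=0.242 → t=1.085; u2·a0=0.6295·9.789=6.162; a1+…+a4=3.957 < 6.162 ≤ a1+…+a5=9.789 → R5 fires; B=5 R=3 D=9 Y=5 E=4
Draw 9: a1=0.450, a2=1.960, a3=0.255, a4=1.449, a5=3.645, a0=7.759; τ=−ln(0.3744)/7.759=0.127 → t=1.211; u2·a0=0.3337·7.759=2.589; a1+a2=2.410 < 2.589 ≤ a1+…+a3=2.665 → R3 fires; B=6 R=2 D=9 Y=7 E=4
Draw 10: a1=0.300, a2=2.352, a3=0.170, a4=1.449, a5=3.402, a0=7.673; τ=−ln(0.6628)/7.673=0.054 → t=1.265; u2·a0=0.0430·7.673=0.330; a1=0.300 < 0.330 ≤ a1+a2=2.652 → R2 fires; B=5 R=3 D=11 Y=7 E=4
Draw 11: a1=0.450, a2=1.960, a3=0.255, a4=1.771, a5=5.103, a0=9.539; τ=−ln(0.6271)/9.539=0.049 → t=1.314; u2·a0=0.0482·9.539=0.460; a1=0.450 < 0.460 ≤ a1+a2=2.410 → R2 fires; B=4 R=4 D=13 Y=7 E=4
Draw 12: a1=0.600, a2=1.568, a3=0.340, a4=2.093, a5=6.804, a0=11.405; τ=−ln(0.4313)/11.405=0.074 → t=1.388; u2·a0=0.8372·11.405=9.548; a1+…+a4=4.601 < 9.548 ≤ a1+…+a5=11.405 → R5 fires; B=5 R=3 D=13 Y=6 E=4
Draw 13: a1=0.450, a2=1.960, a3=0.255, a4=2.093, a5=4.374, a0=9.132; τ=−ln(0.2881)/9.132=0.136 → t=1.524; u2·a0=0.8148·9.132=7.441; a1+…+a4=4.758 < 7.441 ≤ a1+…+a5=9.132 → R5 fires; B=6 R=2 D=13 Y=5 E=4
Draw 14: a1=0.300, a2=2.352, a3=0.170, a4=2.093, a5=2.430, a0=7.345; τ=−ln(0.4828)/7.345=0.099 → t=1.623; u2·a0=0.7897·7.345=5.800; a1+…+a4=4.915 < 5.800 ≤ a1+…+a5=7.345 → R5 fires; B=7 R=1 D=13 Y=4 E=4
Draw 15: a1=0.150, a2=2.744, a3=0.085, a4=2.093, a5=0.972, a0=6.044; τ=−ln(0.3638)/6.044=0.167 → t=1.790 > T=1.77: stop.
B first becomes ≥ 6 when it reaches 6 at the event at t=1.211.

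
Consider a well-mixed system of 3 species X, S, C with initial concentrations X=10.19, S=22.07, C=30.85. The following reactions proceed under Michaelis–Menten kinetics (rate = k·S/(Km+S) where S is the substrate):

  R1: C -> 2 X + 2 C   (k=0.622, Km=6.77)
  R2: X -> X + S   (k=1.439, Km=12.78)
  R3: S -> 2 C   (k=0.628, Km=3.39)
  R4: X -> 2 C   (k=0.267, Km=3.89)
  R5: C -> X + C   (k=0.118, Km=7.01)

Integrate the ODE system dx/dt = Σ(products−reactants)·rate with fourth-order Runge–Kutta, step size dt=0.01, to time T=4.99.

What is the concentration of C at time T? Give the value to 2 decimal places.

RK4 with dt=0.01: 499 steps to T=4.99. Trajectory (selected grid times):
t=0.00: X=10.19 S=22.07 C=30.85
t=0.55: X=10.70 S=22.13 C=31.94
t=1.11: X=11.22 S=22.19 C=33.06
t=1.66: X=11.73 S=22.27 C=34.17
t=2.22: X=12.26 S=22.35 C=35.29
t=2.77: X=12.78 S=22.44 C=36.41
t=3.33: X=13.31 S=22.55 C=37.54
t=3.88: X=13.83 S=22.65 C=38.66
t=4.44: X=14.36 S=22.77 C=39.81
t=4.99: X=14.88 S=22.89 C=40.93
Read off C at T=4.99: 40.93

C at T = 40.93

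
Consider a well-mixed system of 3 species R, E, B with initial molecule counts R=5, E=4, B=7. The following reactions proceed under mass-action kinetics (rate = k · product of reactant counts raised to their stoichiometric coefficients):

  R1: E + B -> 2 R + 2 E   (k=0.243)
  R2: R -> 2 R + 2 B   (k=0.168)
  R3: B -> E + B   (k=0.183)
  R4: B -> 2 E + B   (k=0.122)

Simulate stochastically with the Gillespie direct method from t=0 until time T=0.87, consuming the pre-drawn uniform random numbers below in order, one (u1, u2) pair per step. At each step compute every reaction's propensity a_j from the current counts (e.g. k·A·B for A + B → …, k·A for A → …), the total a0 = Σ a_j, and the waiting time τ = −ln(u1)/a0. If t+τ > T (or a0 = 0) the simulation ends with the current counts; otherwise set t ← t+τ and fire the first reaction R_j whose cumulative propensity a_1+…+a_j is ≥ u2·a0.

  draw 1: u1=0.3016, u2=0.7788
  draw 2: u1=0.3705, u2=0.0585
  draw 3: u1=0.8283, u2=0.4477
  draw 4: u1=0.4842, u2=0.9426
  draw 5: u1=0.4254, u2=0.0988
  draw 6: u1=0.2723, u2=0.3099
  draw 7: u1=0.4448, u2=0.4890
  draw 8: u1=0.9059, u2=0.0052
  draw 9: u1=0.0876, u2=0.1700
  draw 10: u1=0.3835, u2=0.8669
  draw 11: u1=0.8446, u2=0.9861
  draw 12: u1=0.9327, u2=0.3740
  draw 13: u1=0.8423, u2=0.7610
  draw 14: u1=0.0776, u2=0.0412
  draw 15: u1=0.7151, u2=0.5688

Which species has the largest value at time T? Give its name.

Dominant species at T: R

t=0.000: R=5 E=4 B=7
Draw 1: a1=6.804, a2=0.840, a3=1.281, a4=0.854, a0=9.779; τ=−ln(0.3016)/9.779=0.123 → t=0.123; u2·a0=0.7788·9.779=7.616; a1=6.804 < 7.616 ≤ a1+a2=7.644 → R2 fires; R=6 E=4 B=9
Draw 2: a1=8.748, a2=1.008, a3=1.647, a4=1.098, a0=12.501; τ=−ln(0.3705)/12.501=0.079 → t=0.202; u2·a0=0.0585·12.501=0.731 ≤ a1=8.748 → R1 fires; R=8 E=5 B=8
Draw 3: a1=9.720, a2=1.344, a3=1.464, a4=0.976, a0=13.504; τ=−ln(0.8283)/13.504=0.014 → t=0.216; u2·a0=0.4477·13.504=6.046 ≤ a1=9.720 → R1 fires; R=10 E=6 B=7
Draw 4: a1=10.206, a2=1.680, a3=1.281, a4=0.854, a0=14.021; τ=−ln(0.4842)/14.021=0.052 → t=0.268; u2·a0=0.9426·14.021=13.216; a1+…+a3=13.167 < 13.216 ≤ a1+…+a4=14.021 → R4 fires; R=10 E=8 B=7
Draw 5: a1=13.608, a2=1.680, a3=1.281, a4=0.854, a0=17.423; τ=−ln(0.4254)/17.423=0.049 → t=0.317; u2·a0=0.0988·17.423=1.721 ≤ a1=13.608 → R1 fires; R=12 E=9 B=6
Draw 6: a1=13.122, a2=2.016, a3=1.098, a4=0.732, a0=16.968; τ=−ln(0.2723)/16.968=0.077 → t=0.393; u2·a0=0.3099·16.968=5.258 ≤ a1=13.122 → R1 fires; R=14 E=10 B=5
Draw 7: a1=12.150, a2=2.352, a3=0.915, a4=0.610, a0=16.027; τ=−ln(0.4448)/16.027=0.051 → t=0.444; u2·a0=0.4890·16.027=7.837 ≤ a1=12.150 → R1 fires; R=16 E=11 B=4
Draw 8: a1=10.692, a2=2.688, a3=0.732, a4=0.488, a0=14.600; τ=−ln(0.9059)/14.600=0.007 → t=0.451; u2·a0=0.0052·14.600=0.076 ≤ a1=10.692 → R1 fires; R=18 E=12 B=3
Draw 9: a1=8.748, a2=3.024, a3=0.549, a4=0.366, a0=12.687; τ=−ln(0.0876)/12.687=0.192 → t=0.643; u2·a0=0.1700·12.687=2.157 ≤ a1=8.748 → R1 fires; R=20 E=13 B=2
Draw 10: a1=6.318, a2=3.360, a3=0.366, a4=0.244, a0=10.288; τ=−ln(0.3835)/10.288=0.093 → t=0.736; u2·a0=0.8669·10.288=8.919; a1=6.318 < 8.919 ≤ a1+a2=9.678 → R2 fires; R=21 E=13 B=4
Draw 11: a1=12.636, a2=3.528, a3=0.732, a4=0.488, a0=17.384; τ=−ln(0.8446)/17.384=0.010 → t=0.746; u2·a0=0.9861·17.384=17.142; a1+…+a3=16.896 < 17.142 ≤ a1+…+a4=17.384 → R4 fires; R=21 E=15 B=4
Draw 12: a1=14.580, a2=3.528, a3=0.732, a4=0.488, a0=19.328; τ=−ln(0.9327)/19.328=0.004 → t=0.749; u2·a0=0.3740·19.328=7.229 ≤ a1=14.580 → R1 fires; R=23 E=16 B=3
Draw 13: a1=11.664, a2=3.864, a3=0.549, a4=0.366, a0=16.443; τ=−ln(0.8423)/16.443=0.010 → t=0.760; u2·a0=0.7610·16.443=12.513; a1=11.664 < 12.513 ≤ a1+a2=15.528 → R2 fires; R=24 E=16 B=5
Draw 14: a1=19.440, a2=4.032, a3=0.915, a4=0.610, a0=24.997; τ=−ln(0.0776)/24.997=0.102 → t=0.862; u2·a0=0.0412·24.997=1.030 ≤ a1=19.440 → R1 fires; R=26 E=17 B=4
Draw 15: a1=16.524, a2=4.368, a3=0.732, a4=0.488, a0=22.112; τ=−ln(0.7151)/22.112=0.015 → t=0.877 > T=0.87: stop.
At T=0.87: R=26 E=17 B=4; the largest is R.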